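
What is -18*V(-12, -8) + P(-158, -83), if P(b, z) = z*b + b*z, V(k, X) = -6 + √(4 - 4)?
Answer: 26336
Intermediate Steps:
V(k, X) = -6 (V(k, X) = -6 + √0 = -6 + 0 = -6)
P(b, z) = 2*b*z (P(b, z) = b*z + b*z = 2*b*z)
-18*V(-12, -8) + P(-158, -83) = -18*(-6) + 2*(-158)*(-83) = 108 + 26228 = 26336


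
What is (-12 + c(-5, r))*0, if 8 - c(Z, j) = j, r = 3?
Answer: 0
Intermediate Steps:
c(Z, j) = 8 - j
(-12 + c(-5, r))*0 = (-12 + (8 - 1*3))*0 = (-12 + (8 - 3))*0 = (-12 + 5)*0 = -7*0 = 0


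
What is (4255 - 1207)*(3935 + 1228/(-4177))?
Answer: 50094693816/4177 ≈ 1.1993e+7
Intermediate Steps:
(4255 - 1207)*(3935 + 1228/(-4177)) = 3048*(3935 + 1228*(-1/4177)) = 3048*(3935 - 1228/4177) = 3048*(16435267/4177) = 50094693816/4177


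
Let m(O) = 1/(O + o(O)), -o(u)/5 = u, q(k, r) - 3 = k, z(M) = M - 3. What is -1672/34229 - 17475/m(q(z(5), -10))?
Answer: 11963033828/34229 ≈ 3.4950e+5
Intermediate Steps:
z(M) = -3 + M
q(k, r) = 3 + k
o(u) = -5*u
m(O) = -1/(4*O) (m(O) = 1/(O - 5*O) = 1/(-4*O) = -1/(4*O))
-1672/34229 - 17475/m(q(z(5), -10)) = -1672/34229 - 17475/((-1/(4*(3 + (-3 + 5))))) = -1672*1/34229 - 17475/((-1/(4*(3 + 2)))) = -1672/34229 - 17475/((-¼/5)) = -1672/34229 - 17475/((-¼*⅕)) = -1672/34229 - 17475/(-1/20) = -1672/34229 - 17475*(-20) = -1672/34229 + 349500 = 11963033828/34229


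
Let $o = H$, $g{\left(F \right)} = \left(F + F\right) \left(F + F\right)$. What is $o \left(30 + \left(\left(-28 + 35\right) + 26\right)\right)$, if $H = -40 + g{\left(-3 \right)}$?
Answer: $-252$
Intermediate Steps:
$g{\left(F \right)} = 4 F^{2}$ ($g{\left(F \right)} = 2 F 2 F = 4 F^{2}$)
$H = -4$ ($H = -40 + 4 \left(-3\right)^{2} = -40 + 4 \cdot 9 = -40 + 36 = -4$)
$o = -4$
$o \left(30 + \left(\left(-28 + 35\right) + 26\right)\right) = - 4 \left(30 + \left(\left(-28 + 35\right) + 26\right)\right) = - 4 \left(30 + \left(7 + 26\right)\right) = - 4 \left(30 + 33\right) = \left(-4\right) 63 = -252$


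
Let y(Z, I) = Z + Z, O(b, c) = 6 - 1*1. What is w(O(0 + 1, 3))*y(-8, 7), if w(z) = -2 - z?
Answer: 112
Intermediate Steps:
O(b, c) = 5 (O(b, c) = 6 - 1 = 5)
y(Z, I) = 2*Z
w(O(0 + 1, 3))*y(-8, 7) = (-2 - 1*5)*(2*(-8)) = (-2 - 5)*(-16) = -7*(-16) = 112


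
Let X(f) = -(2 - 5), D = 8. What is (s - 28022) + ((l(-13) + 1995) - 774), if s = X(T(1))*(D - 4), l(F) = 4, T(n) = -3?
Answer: -26785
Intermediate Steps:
X(f) = 3 (X(f) = -1*(-3) = 3)
s = 12 (s = 3*(8 - 4) = 3*4 = 12)
(s - 28022) + ((l(-13) + 1995) - 774) = (12 - 28022) + ((4 + 1995) - 774) = -28010 + (1999 - 774) = -28010 + 1225 = -26785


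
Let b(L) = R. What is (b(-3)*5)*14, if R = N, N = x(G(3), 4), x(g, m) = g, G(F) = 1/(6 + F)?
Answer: 70/9 ≈ 7.7778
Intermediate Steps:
N = ⅑ (N = 1/(6 + 3) = 1/9 = ⅑ ≈ 0.11111)
R = ⅑ ≈ 0.11111
b(L) = ⅑
(b(-3)*5)*14 = ((⅑)*5)*14 = (5/9)*14 = 70/9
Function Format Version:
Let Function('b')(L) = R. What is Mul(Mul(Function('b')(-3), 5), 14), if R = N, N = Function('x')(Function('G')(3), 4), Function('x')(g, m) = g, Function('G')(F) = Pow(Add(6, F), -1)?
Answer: Rational(70, 9) ≈ 7.7778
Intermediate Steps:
N = Rational(1, 9) (N = Pow(Add(6, 3), -1) = Pow(9, -1) = Rational(1, 9) ≈ 0.11111)
R = Rational(1, 9) ≈ 0.11111
Function('b')(L) = Rational(1, 9)
Mul(Mul(Function('b')(-3), 5), 14) = Mul(Mul(Rational(1, 9), 5), 14) = Mul(Rational(5, 9), 14) = Rational(70, 9)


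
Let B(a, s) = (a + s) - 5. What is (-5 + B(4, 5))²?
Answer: 1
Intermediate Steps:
B(a, s) = -5 + a + s
(-5 + B(4, 5))² = (-5 + (-5 + 4 + 5))² = (-5 + 4)² = (-1)² = 1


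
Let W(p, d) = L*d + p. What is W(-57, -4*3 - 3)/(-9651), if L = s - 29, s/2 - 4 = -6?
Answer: -146/3217 ≈ -0.045384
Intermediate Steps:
s = -4 (s = 8 + 2*(-6) = 8 - 12 = -4)
L = -33 (L = -4 - 29 = -33)
W(p, d) = p - 33*d (W(p, d) = -33*d + p = p - 33*d)
W(-57, -4*3 - 3)/(-9651) = (-57 - 33*(-4*3 - 3))/(-9651) = (-57 - 33*(-12 - 3))*(-1/9651) = (-57 - 33*(-15))*(-1/9651) = (-57 + 495)*(-1/9651) = 438*(-1/9651) = -146/3217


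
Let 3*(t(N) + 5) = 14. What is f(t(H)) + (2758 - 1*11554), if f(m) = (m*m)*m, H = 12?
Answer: -237493/27 ≈ -8796.0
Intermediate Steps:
t(N) = -⅓ (t(N) = -5 + (⅓)*14 = -5 + 14/3 = -⅓)
f(m) = m³ (f(m) = m²*m = m³)
f(t(H)) + (2758 - 1*11554) = (-⅓)³ + (2758 - 1*11554) = -1/27 + (2758 - 11554) = -1/27 - 8796 = -237493/27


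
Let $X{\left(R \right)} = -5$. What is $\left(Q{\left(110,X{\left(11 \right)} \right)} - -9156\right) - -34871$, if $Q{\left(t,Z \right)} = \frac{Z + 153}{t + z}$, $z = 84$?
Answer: $\frac{4270693}{97} \approx 44028.0$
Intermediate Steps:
$Q{\left(t,Z \right)} = \frac{153 + Z}{84 + t}$ ($Q{\left(t,Z \right)} = \frac{Z + 153}{t + 84} = \frac{153 + Z}{84 + t}$)
$\left(Q{\left(110,X{\left(11 \right)} \right)} - -9156\right) - -34871 = \left(\frac{153 - 5}{84 + 110} - -9156\right) - -34871 = \left(\frac{1}{194} \cdot 148 + 9156\right) + 34871 = \left(\frac{74}{97} + 9156\right) + 34871 = \frac{888206}{97} + 34871 = \frac{4270693}{97}$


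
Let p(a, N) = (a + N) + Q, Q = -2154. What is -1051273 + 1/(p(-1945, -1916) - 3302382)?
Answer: -3478028439382/3308397 ≈ -1.0513e+6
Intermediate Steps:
p(a, N) = -2154 + N + a (p(a, N) = (a + N) - 2154 = (N + a) - 2154 = -2154 + N + a)
-1051273 + 1/(p(-1945, -1916) - 3302382) = -1051273 + 1/((-2154 - 1916 - 1945) - 3302382) = -1051273 + 1/(-6015 - 3302382) = -1051273 + 1/(-3308397) = -1051273 - 1/3308397 = -3478028439382/3308397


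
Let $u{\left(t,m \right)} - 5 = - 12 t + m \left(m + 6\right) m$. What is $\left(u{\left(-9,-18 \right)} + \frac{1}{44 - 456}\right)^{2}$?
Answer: $\frac{2418961200601}{169744} \approx 1.4251 \cdot 10^{7}$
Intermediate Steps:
$u{\left(t,m \right)} = 5 - 12 t + m^{2} \left(6 + m\right)$ ($u{\left(t,m \right)} = 5 + \left(- 12 t + m \left(m + 6\right) m\right) = 5 + \left(- 12 t + m \left(6 + m\right) m\right) = 5 + \left(- 12 t + m^{2} \left(6 + m\right)\right) = 5 - 12 t + m^{2} \left(6 + m\right)$)
$\left(u{\left(-9,-18 \right)} + \frac{1}{44 - 456}\right)^{2} = \left(\left(5 + \left(-18\right)^{3} - -108 + 6 \left(-18\right)^{2}\right) + \frac{1}{44 - 456}\right)^{2} = \left(\left(5 - 5832 + 108 + 6 \cdot 324\right) + \frac{1}{-412}\right)^{2} = \left(\left(5 - 5832 + 108 + 1944\right) - \frac{1}{412}\right)^{2} = \left(-3775 - \frac{1}{412}\right)^{2} = \left(- \frac{1555301}{412}\right)^{2} = \frac{2418961200601}{169744}$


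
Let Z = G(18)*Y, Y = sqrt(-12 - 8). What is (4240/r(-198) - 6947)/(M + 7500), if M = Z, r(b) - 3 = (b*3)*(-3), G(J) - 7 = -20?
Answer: -309903875/334707611 - 32230003*I*sqrt(5)/10041228330 ≈ -0.92589 - 0.0071773*I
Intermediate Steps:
G(J) = -13 (G(J) = 7 - 20 = -13)
r(b) = 3 - 9*b (r(b) = 3 + (b*3)*(-3) = 3 + (3*b)*(-3) = 3 - 9*b)
Y = 2*I*sqrt(5) (Y = sqrt(-20) = 2*I*sqrt(5) ≈ 4.4721*I)
Z = -26*I*sqrt(5) ≈ -58.138*I
M = -26*I*sqrt(5) ≈ -58.138*I
(4240/r(-198) - 6947)/(M + 7500) = (4240/(3 - 9*(-198)) - 6947)/(-26*I*sqrt(5) + 7500) = (4240/(3 + 1782) - 6947)/(7500 - 26*I*sqrt(5)) = (4240/1785 - 6947)/(7500 - 26*I*sqrt(5)) = (4240*(1/1785) - 6947)/(7500 - 26*I*sqrt(5)) = (848/357 - 6947)/(7500 - 26*I*sqrt(5)) = -2479231/(357*(7500 - 26*I*sqrt(5)))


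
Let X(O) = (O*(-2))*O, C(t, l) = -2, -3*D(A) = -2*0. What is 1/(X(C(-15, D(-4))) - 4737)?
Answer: -1/4745 ≈ -0.00021075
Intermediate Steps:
D(A) = 0 (D(A) = -(-2)*0/3 = -1/3*0 = 0)
X(O) = -2*O**2 (X(O) = (-2*O)*O = -2*O**2)
1/(X(C(-15, D(-4))) - 4737) = 1/(-2*(-2)**2 - 4737) = 1/(-2*4 - 4737) = 1/(-8 - 4737) = 1/(-4745) = -1/4745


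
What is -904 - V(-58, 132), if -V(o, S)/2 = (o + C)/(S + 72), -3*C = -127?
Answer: -276671/306 ≈ -904.15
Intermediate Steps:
C = 127/3 (C = -⅓*(-127) = 127/3 ≈ 42.333)
V(o, S) = -2*(127/3 + o)/(72 + S) (V(o, S) = -2*(o + 127/3)/(S + 72) = -2*(127/3 + o)/(72 + S))
-904 - V(-58, 132) = -904 - 2*(-127 - 3*(-58))/(3*(72 + 132)) = -904 - 2*(-127 + 174)/(3*204) = -904 - 2*47/(3*204) = -904 - 1*47/306 = -904 - 47/306 = -276671/306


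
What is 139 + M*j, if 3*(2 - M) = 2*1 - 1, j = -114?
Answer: -51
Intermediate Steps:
M = 5/3 (M = 2 - (2*1 - 1)/3 = 2 - (2 - 1)/3 = 2 - 1/3*1 = 2 - 1/3 = 5/3 ≈ 1.6667)
139 + M*j = 139 + (5/3)*(-114) = 139 - 190 = -51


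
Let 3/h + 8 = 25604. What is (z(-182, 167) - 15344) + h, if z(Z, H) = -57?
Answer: -131401331/8532 ≈ -15401.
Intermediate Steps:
h = 1/8532 (h = 3/(-8 + 25604) = 3/25596 = 3*(1/25596) = 1/8532 ≈ 0.00011721)
(z(-182, 167) - 15344) + h = (-57 - 15344) + 1/8532 = -15401 + 1/8532 = -131401331/8532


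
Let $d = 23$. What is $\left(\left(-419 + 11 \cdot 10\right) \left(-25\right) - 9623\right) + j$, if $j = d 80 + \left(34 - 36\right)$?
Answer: $-60$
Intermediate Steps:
$j = 1838$ ($j = 23 \cdot 80 + \left(34 - 36\right) = 1840 + \left(34 - 36\right) = 1840 - 2 = 1838$)
$\left(\left(-419 + 11 \cdot 10\right) \left(-25\right) - 9623\right) + j = \left(\left(-419 + 11 \cdot 10\right) \left(-25\right) - 9623\right) + 1838 = \left(\left(-419 + 110\right) \left(-25\right) - 9623\right) + 1838 = \left(\left(-309\right) \left(-25\right) - 9623\right) + 1838 = \left(7725 - 9623\right) + 1838 = -1898 + 1838 = -60$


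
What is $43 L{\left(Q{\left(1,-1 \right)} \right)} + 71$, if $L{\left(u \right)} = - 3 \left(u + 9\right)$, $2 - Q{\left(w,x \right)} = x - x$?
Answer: $-1348$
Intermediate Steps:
$Q{\left(w,x \right)} = 2$ ($Q{\left(w,x \right)} = 2 - \left(x - x\right) = 2 - 0 = 2 + 0 = 2$)
$L{\left(u \right)} = -27 - 3 u$ ($L{\left(u \right)} = - 3 \left(9 + u\right) = -27 - 3 u$)
$43 L{\left(Q{\left(1,-1 \right)} \right)} + 71 = 43 \left(-27 - 6\right) + 71 = 43 \left(-33\right) + 71 = -1419 + 71 = -1348$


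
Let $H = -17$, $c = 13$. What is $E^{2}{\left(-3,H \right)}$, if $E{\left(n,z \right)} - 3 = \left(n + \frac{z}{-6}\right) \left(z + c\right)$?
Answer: $\frac{121}{9} \approx 13.444$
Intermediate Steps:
$E{\left(n,z \right)} = 3 + \left(13 + z\right) \left(n - \frac{z}{6}\right)$ ($E{\left(n,z \right)} = 3 + \left(n + \frac{z}{-6}\right) \left(z + 13\right) = 3 + \left(n + z \left(- \frac{1}{6}\right)\right) \left(13 + z\right) = 3 + \left(n - \frac{z}{6}\right) \left(13 + z\right) = 3 + \left(13 + z\right) \left(n - \frac{z}{6}\right)$)
$E^{2}{\left(-3,H \right)} = \left(3 + 13 \left(-3\right) - - \frac{221}{6} - \frac{\left(-17\right)^{2}}{6} - -51\right)^{2} = \left(3 - 39 + \frac{221}{6} - \frac{289}{6} + 51\right)^{2} = \left(\frac{11}{3}\right)^{2} = \frac{121}{9}$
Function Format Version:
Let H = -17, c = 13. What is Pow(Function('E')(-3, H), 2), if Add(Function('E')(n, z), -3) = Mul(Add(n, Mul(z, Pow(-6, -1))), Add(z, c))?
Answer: Rational(121, 9) ≈ 13.444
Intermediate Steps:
Function('E')(n, z) = Add(3, Mul(Add(13, z), Add(n, Mul(Rational(-1, 6), z)))) (Function('E')(n, z) = Add(3, Mul(Add(n, Mul(z, Pow(-6, -1))), Add(z, 13))) = Add(3, Mul(Add(n, Mul(z, Rational(-1, 6))), Add(13, z))) = Add(3, Mul(Add(n, Mul(Rational(-1, 6), z)), Add(13, z))) = Add(3, Mul(Add(13, z), Add(n, Mul(Rational(-1, 6), z)))))
Pow(Function('E')(-3, H), 2) = Pow(Add(3, Mul(13, -3), Mul(Rational(-13, 6), -17), Mul(Rational(-1, 6), Pow(-17, 2)), Mul(-3, -17)), 2) = Pow(Add(3, -39, Rational(221, 6), Mul(Rational(-1, 6), 289), 51), 2) = Pow(Add(3, -39, Rational(221, 6), Rational(-289, 6), 51), 2) = Pow(Rational(11, 3), 2) = Rational(121, 9)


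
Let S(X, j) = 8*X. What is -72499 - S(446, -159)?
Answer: -76067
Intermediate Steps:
-72499 - S(446, -159) = -72499 - 8*446 = -72499 - 1*3568 = -72499 - 3568 = -76067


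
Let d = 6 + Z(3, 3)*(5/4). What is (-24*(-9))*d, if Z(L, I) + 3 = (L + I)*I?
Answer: 5346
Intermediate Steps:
Z(L, I) = -3 + I*(I + L) (Z(L, I) = -3 + (L + I)*I = -3 + (I + L)*I = -3 + I*(I + L))
d = 99/4 (d = 6 + (-3 + 3² + 3*3)*(5/4) = 6 + (-3 + 9 + 9)*(5*(¼)) = 6 + 15*(5/4) = 6 + 75/4 = 99/4 ≈ 24.750)
(-24*(-9))*d = -24*(-9)*(99/4) = 216*(99/4) = 5346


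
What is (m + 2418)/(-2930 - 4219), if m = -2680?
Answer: 262/7149 ≈ 0.036649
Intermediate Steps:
(m + 2418)/(-2930 - 4219) = (-2680 + 2418)/(-2930 - 4219) = -262/(-7149) = -262*(-1/7149) = 262/7149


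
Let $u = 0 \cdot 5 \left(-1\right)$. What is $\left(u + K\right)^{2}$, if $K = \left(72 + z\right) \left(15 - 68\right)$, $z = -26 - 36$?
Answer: $280900$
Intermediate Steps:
$z = -62$
$K = -530$ ($K = \left(72 - 62\right) \left(15 - 68\right) = 10 \left(-53\right) = -530$)
$u = 0$ ($u = 0 \left(-1\right) = 0$)
$\left(u + K\right)^{2} = \left(0 - 530\right)^{2} = \left(-530\right)^{2} = 280900$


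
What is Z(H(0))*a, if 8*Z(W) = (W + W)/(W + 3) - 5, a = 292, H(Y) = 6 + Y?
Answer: -803/6 ≈ -133.83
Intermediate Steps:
Z(W) = -5/8 + W/(4*(3 + W)) (Z(W) = ((W + W)/(W + 3) - 5)/8 = ((2*W)/(3 + W) - 5)/8 = (2*W/(3 + W) - 5)/8 = (-5 + 2*W/(3 + W))/8 = -5/8 + W/(4*(3 + W)))
Z(H(0))*a = (3*(-5 - (6 + 0))/(8*(3 + (6 + 0))))*292 = (3*(-5 - 1*6)/(8*(3 + 6)))*292 = ((3/8)*(-5 - 6)/9)*292 = ((3/8)*(⅑)*(-11))*292 = -11/24*292 = -803/6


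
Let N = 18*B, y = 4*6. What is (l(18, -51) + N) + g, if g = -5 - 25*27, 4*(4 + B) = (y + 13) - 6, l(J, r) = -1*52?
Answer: -1329/2 ≈ -664.50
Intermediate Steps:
y = 24
l(J, r) = -52
B = 15/4 (B = -4 + ((24 + 13) - 6)/4 = -4 + (37 - 6)/4 = -4 + (1/4)*31 = -4 + 31/4 = 15/4 ≈ 3.7500)
g = -680 (g = -5 - 675 = -680)
N = 135/2 (N = 18*(15/4) = 135/2 ≈ 67.500)
(l(18, -51) + N) + g = (-52 + 135/2) - 680 = 31/2 - 680 = -1329/2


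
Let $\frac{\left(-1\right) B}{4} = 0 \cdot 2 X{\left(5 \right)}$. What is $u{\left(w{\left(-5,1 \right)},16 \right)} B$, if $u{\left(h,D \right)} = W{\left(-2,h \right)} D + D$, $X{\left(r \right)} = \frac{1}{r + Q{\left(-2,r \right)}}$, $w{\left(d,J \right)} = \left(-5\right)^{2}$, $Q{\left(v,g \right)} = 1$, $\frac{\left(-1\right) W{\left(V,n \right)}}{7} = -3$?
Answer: $0$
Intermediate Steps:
$W{\left(V,n \right)} = 21$ ($W{\left(V,n \right)} = \left(-7\right) \left(-3\right) = 21$)
$w{\left(d,J \right)} = 25$
$X{\left(r \right)} = \frac{1}{1 + r}$ ($X{\left(r \right)} = \frac{1}{r + 1} = \frac{1}{1 + r}$)
$u{\left(h,D \right)} = 22 D$ ($u{\left(h,D \right)} = 21 D + D = 22 D$)
$B = 0$ ($B = - 4 \frac{0 \cdot 2}{1 + 5} = - 4 \cdot \frac{0}{6} = - 4 \cdot 0 \cdot \frac{1}{6} = \left(-4\right) 0 = 0$)
$u{\left(w{\left(-5,1 \right)},16 \right)} B = 22 \cdot 16 \cdot 0 = 352 \cdot 0 = 0$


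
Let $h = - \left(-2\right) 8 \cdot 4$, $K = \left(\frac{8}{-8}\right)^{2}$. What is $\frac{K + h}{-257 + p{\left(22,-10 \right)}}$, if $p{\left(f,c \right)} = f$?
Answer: $- \frac{13}{47} \approx -0.2766$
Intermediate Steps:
$K = 1$ ($K = \left(8 \left(- \frac{1}{8}\right)\right)^{2} = \left(-1\right)^{2} = 1$)
$h = 64$ ($h = - \left(-16\right) 4 = \left(-1\right) \left(-64\right) = 64$)
$\frac{K + h}{-257 + p{\left(22,-10 \right)}} = \frac{1 + 64}{-257 + 22} = \frac{65}{-235} = 65 \left(- \frac{1}{235}\right) = - \frac{13}{47}$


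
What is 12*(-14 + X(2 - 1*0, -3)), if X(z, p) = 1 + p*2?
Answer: -228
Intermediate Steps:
X(z, p) = 1 + 2*p
12*(-14 + X(2 - 1*0, -3)) = 12*(-14 + (1 + 2*(-3))) = 12*(-14 + (1 - 6)) = 12*(-14 - 5) = 12*(-19) = -228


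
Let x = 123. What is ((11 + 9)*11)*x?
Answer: 27060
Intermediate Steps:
((11 + 9)*11)*x = ((11 + 9)*11)*123 = (20*11)*123 = 220*123 = 27060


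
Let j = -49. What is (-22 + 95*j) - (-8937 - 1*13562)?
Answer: 17822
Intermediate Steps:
(-22 + 95*j) - (-8937 - 1*13562) = (-22 + 95*(-49)) - (-8937 - 1*13562) = (-22 - 4655) - (-8937 - 13562) = -4677 - 1*(-22499) = -4677 + 22499 = 17822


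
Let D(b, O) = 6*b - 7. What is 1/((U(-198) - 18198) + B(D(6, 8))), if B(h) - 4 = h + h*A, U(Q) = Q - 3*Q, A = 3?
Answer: -1/17682 ≈ -5.6555e-5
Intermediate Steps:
D(b, O) = -7 + 6*b
U(Q) = -2*Q
B(h) = 4 + 4*h (B(h) = 4 + (h + h*3) = 4 + (h + 3*h) = 4 + 4*h)
1/((U(-198) - 18198) + B(D(6, 8))) = 1/((-2*(-198) - 18198) + (4 + 4*(-7 + 6*6))) = 1/((396 - 18198) + (4 + 4*(-7 + 36))) = 1/(-17802 + (4 + 4*29)) = 1/(-17802 + (4 + 116)) = 1/(-17802 + 120) = 1/(-17682) = -1/17682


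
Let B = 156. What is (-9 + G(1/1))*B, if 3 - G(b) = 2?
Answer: -1248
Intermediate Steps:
G(b) = 1 (G(b) = 3 - 1*2 = 3 - 2 = 1)
(-9 + G(1/1))*B = (-9 + 1)*156 = -8*156 = -1248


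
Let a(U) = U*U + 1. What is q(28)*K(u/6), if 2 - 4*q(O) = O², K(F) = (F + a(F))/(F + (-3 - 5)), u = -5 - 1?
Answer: 391/18 ≈ 21.722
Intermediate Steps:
u = -6
a(U) = 1 + U² (a(U) = U² + 1 = 1 + U²)
K(F) = (1 + F + F²)/(-8 + F) (K(F) = (F + (1 + F²))/(F + (-3 - 5)) = (1 + F + F²)/(F - 8) = (1 + F + F²)/(-8 + F))
q(O) = ½ - O²/4
q(28)*K(u/6) = (½ - ¼*28²)*((1 - 6/6 + (-6/6)²)/(-8 - 6/6)) = (½ - ¼*784)*((1 - 6*⅙ + (-6*⅙)²)/(-8 - 6*⅙)) = (½ - 196)*((1 - 1 + (-1)²)/(-8 - 1)) = -391*(1 - 1 + 1)/(2*(-9)) = -(-391)/18 = -391/2*(-⅑) = 391/18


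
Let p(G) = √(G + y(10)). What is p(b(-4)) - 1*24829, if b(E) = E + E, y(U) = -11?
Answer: -24829 + I*√19 ≈ -24829.0 + 4.3589*I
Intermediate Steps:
b(E) = 2*E
p(G) = √(-11 + G) (p(G) = √(G - 11) = √(-11 + G))
p(b(-4)) - 1*24829 = √(-11 + 2*(-4)) - 1*24829 = √(-11 - 8) - 24829 = √(-19) - 24829 = I*√19 - 24829 = -24829 + I*√19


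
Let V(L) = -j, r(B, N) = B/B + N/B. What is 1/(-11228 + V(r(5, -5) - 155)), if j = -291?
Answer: -1/10937 ≈ -9.1433e-5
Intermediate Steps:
r(B, N) = 1 + N/B
V(L) = 291 (V(L) = -1*(-291) = 291)
1/(-11228 + V(r(5, -5) - 155)) = 1/(-11228 + 291) = 1/(-10937) = -1/10937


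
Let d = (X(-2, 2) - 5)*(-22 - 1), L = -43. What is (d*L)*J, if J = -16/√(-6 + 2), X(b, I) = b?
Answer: -55384*I ≈ -55384.0*I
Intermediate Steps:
J = 8*I (J = -16*(-I/2) = -(-8)*I = 8*I ≈ 8.0*I)
d = 161 (d = (-2 - 5)*(-22 - 1) = -7*(-23) = 161)
(d*L)*J = (161*(-43))*(8*I) = -55384*I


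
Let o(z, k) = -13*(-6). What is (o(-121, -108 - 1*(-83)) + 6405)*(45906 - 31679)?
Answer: 92233641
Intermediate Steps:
o(z, k) = 78
(o(-121, -108 - 1*(-83)) + 6405)*(45906 - 31679) = (78 + 6405)*(45906 - 31679) = 6483*14227 = 92233641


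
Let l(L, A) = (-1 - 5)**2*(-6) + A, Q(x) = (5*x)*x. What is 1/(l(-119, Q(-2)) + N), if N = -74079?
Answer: -1/74275 ≈ -1.3463e-5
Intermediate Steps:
Q(x) = 5*x**2
l(L, A) = -216 + A (l(L, A) = (-6)**2*(-6) + A = 36*(-6) + A = -216 + A)
1/(l(-119, Q(-2)) + N) = 1/((-216 + 5*(-2)**2) - 74079) = 1/((-216 + 5*4) - 74079) = 1/((-216 + 20) - 74079) = 1/(-196 - 74079) = 1/(-74275) = -1/74275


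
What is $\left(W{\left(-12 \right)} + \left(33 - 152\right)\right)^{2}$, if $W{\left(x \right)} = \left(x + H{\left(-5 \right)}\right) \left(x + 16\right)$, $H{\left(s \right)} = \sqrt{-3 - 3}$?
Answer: $27793 - 1336 i \sqrt{6} \approx 27793.0 - 3272.5 i$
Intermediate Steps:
$H{\left(s \right)} = i \sqrt{6}$ ($H{\left(s \right)} = \sqrt{-6} = i \sqrt{6}$)
$W{\left(x \right)} = \left(16 + x\right) \left(x + i \sqrt{6}\right)$ ($W{\left(x \right)} = \left(x + i \sqrt{6}\right) \left(x + 16\right) = \left(x + i \sqrt{6}\right) \left(16 + x\right) = \left(16 + x\right) \left(x + i \sqrt{6}\right)$)
$\left(W{\left(-12 \right)} + \left(33 - 152\right)\right)^{2} = \left(\left(\left(-12\right)^{2} + 16 \left(-12\right) + 16 i \sqrt{6} + i \left(-12\right) \sqrt{6}\right) + \left(33 - 152\right)\right)^{2} = \left(\left(144 - 192 + 16 i \sqrt{6} - 12 i \sqrt{6}\right) - 119\right)^{2} = \left(\left(-48 + 4 i \sqrt{6}\right) - 119\right)^{2} = \left(-167 + 4 i \sqrt{6}\right)^{2}$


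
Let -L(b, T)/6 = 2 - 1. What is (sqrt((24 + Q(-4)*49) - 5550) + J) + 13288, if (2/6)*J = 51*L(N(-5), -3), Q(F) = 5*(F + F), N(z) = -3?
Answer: 12370 + I*sqrt(7486) ≈ 12370.0 + 86.522*I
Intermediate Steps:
L(b, T) = -6 (L(b, T) = -6*(2 - 1) = -6*1 = -6)
Q(F) = 10*F (Q(F) = 5*(2*F) = 10*F)
J = -918 (J = 3*(51*(-6)) = 3*(-306) = -918)
(sqrt((24 + Q(-4)*49) - 5550) + J) + 13288 = (sqrt((24 + (10*(-4))*49) - 5550) - 918) + 13288 = (sqrt((24 - 40*49) - 5550) - 918) + 13288 = (sqrt((24 - 1960) - 5550) - 918) + 13288 = (sqrt(-1936 - 5550) - 918) + 13288 = (sqrt(-7486) - 918) + 13288 = (I*sqrt(7486) - 918) + 13288 = (-918 + I*sqrt(7486)) + 13288 = 12370 + I*sqrt(7486)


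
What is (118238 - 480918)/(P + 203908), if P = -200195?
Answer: -362680/3713 ≈ -97.678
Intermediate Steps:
(118238 - 480918)/(P + 203908) = (118238 - 480918)/(-200195 + 203908) = -362680/3713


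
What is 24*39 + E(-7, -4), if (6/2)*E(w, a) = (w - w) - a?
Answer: 2812/3 ≈ 937.33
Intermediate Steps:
E(w, a) = -a/3 (E(w, a) = ((w - w) - a)/3 = (0 - a)/3 = (-a)/3 = -a/3)
24*39 + E(-7, -4) = 24*39 - ⅓*(-4) = 936 + 4/3 = 2812/3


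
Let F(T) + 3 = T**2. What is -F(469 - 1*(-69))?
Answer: -289441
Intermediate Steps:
F(T) = -3 + T**2
-F(469 - 1*(-69)) = -(-3 + (469 - 1*(-69))**2) = -(-3 + (469 + 69)**2) = -(-3 + 538**2) = -(-3 + 289444) = -1*289441 = -289441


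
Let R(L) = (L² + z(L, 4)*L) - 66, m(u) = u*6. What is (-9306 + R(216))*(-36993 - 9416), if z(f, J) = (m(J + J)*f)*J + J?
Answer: -417500004900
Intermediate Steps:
m(u) = 6*u
z(f, J) = J + 12*f*J² (z(f, J) = ((6*(J + J))*f)*J + J = ((6*(2*J))*f)*J + J = ((12*J)*f)*J + J = (12*J*f)*J + J = 12*f*J² + J = J + 12*f*J²)
R(L) = -66 + L² + L*(4 + 192*L) (R(L) = (L² + (4*(1 + 12*4*L))*L) - 66 = (L² + (4*(1 + 48*L))*L) - 66 = (L² + (4 + 192*L)*L) - 66 = (L² + L*(4 + 192*L)) - 66 = -66 + L² + L*(4 + 192*L))
(-9306 + R(216))*(-36993 - 9416) = (-9306 + (-66 + 4*216 + 193*216²))*(-36993 - 9416) = (-9306 + (-66 + 864 + 193*46656))*(-46409) = (-9306 + (-66 + 864 + 9004608))*(-46409) = (-9306 + 9005406)*(-46409) = 8996100*(-46409) = -417500004900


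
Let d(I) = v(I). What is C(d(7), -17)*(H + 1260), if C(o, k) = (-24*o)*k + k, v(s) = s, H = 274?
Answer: 4355026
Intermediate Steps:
d(I) = I
C(o, k) = k - 24*k*o (C(o, k) = -24*k*o + k = k - 24*k*o)
C(d(7), -17)*(H + 1260) = (-17*(1 - 24*7))*(274 + 1260) = -17*(1 - 168)*1534 = -17*(-167)*1534 = 2839*1534 = 4355026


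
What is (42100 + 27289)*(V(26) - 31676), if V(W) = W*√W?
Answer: -2197965964 + 1804114*√26 ≈ -2.1888e+9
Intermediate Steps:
V(W) = W^(3/2)
(42100 + 27289)*(V(26) - 31676) = (42100 + 27289)*(26^(3/2) - 31676) = 69389*(26*√26 - 31676) = 69389*(-31676 + 26*√26) = -2197965964 + 1804114*√26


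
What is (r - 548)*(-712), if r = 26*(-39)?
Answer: 1112144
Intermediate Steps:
r = -1014
(r - 548)*(-712) = (-1014 - 548)*(-712) = -1562*(-712) = 1112144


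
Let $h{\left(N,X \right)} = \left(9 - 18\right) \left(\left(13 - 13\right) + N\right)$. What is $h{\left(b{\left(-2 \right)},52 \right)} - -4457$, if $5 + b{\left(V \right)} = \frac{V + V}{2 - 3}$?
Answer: $4466$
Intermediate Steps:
$b{\left(V \right)} = -5 - 2 V$ ($b{\left(V \right)} = -5 + \frac{V + V}{2 - 3} = -5 + \frac{2 V}{-1} = -5 + 2 V \left(-1\right) = -5 - 2 V$)
$h{\left(N,X \right)} = - 9 N$ ($h{\left(N,X \right)} = - 9 \left(\left(13 - 13\right) + N\right) = - 9 \left(0 + N\right) = - 9 N$)
$h{\left(b{\left(-2 \right)},52 \right)} - -4457 = - 9 \left(-5 - -4\right) - -4457 = - 9 \left(-5 + 4\right) + 4457 = \left(-9\right) \left(-1\right) + 4457 = 9 + 4457 = 4466$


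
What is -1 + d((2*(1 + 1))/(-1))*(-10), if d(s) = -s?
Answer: -41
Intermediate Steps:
-1 + d((2*(1 + 1))/(-1))*(-10) = -1 - 2*(1 + 1)/(-1)*(-10) = -1 - 2*2*(-1)*(-10) = -1 - 4*(-1)*(-10) = -1 - 1*(-4)*(-10) = -1 + 4*(-10) = -1 - 40 = -41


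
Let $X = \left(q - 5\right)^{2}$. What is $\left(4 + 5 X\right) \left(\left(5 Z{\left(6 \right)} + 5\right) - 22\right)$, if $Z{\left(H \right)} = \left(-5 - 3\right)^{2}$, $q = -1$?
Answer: $55752$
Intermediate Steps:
$X = 36$ ($X = \left(-1 - 5\right)^{2} = \left(-6\right)^{2} = 36$)
$Z{\left(H \right)} = 64$ ($Z{\left(H \right)} = \left(-8\right)^{2} = 64$)
$\left(4 + 5 X\right) \left(\left(5 Z{\left(6 \right)} + 5\right) - 22\right) = \left(4 + 5 \cdot 36\right) \left(\left(5 \cdot 64 + 5\right) - 22\right) = \left(4 + 180\right) \left(\left(320 + 5\right) - 22\right) = 184 \left(325 - 22\right) = 184 \cdot 303 = 55752$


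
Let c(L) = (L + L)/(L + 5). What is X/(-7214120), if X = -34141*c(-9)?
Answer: 307269/14428240 ≈ 0.021296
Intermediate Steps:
c(L) = 2*L/(5 + L) (c(L) = (2*L)/(5 + L) = 2*L/(5 + L))
X = -307269/2 (X = -68282*(-9)/(5 - 9) = -68282*(-9)/(-4) = -68282*(-9)*(-1)/4 = -34141*9/2 = -307269/2 ≈ -1.5363e+5)
X/(-7214120) = -307269/2/(-7214120) = -307269/2*(-1/7214120) = 307269/14428240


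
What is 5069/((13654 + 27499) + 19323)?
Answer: 5069/60476 ≈ 0.083818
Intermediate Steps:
5069/((13654 + 27499) + 19323) = 5069/(41153 + 19323) = 5069/60476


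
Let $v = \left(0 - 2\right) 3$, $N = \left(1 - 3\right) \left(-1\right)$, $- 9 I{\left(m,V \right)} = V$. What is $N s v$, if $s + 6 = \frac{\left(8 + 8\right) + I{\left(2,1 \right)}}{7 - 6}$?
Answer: $- \frac{356}{3} \approx -118.67$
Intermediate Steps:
$I{\left(m,V \right)} = - \frac{V}{9}$
$N = 2$ ($N = \left(-2\right) \left(-1\right) = 2$)
$s = \frac{89}{9}$ ($s = -6 + \frac{\left(8 + 8\right) - \frac{1}{9}}{7 - 6} = -6 + \frac{16 - \frac{1}{9}}{1} = -6 + \frac{143}{9} \cdot 1 = -6 + \frac{143}{9} = \frac{89}{9} \approx 9.8889$)
$v = -6$ ($v = \left(-2\right) 3 = -6$)
$N s v = 2 \cdot \frac{89}{9} \left(-6\right) = \frac{178}{9} \left(-6\right) = - \frac{356}{3}$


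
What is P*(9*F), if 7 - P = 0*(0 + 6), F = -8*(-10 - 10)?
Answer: 10080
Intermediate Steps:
F = 160 (F = -8*(-20) = 160)
P = 7 (P = 7 - 0*(0 + 6) = 7 - 0*6 = 7 - 1*0 = 7 + 0 = 7)
P*(9*F) = 7*(9*160) = 7*1440 = 10080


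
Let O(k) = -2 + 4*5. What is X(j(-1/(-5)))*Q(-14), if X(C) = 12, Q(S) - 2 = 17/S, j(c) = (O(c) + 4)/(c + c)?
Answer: 66/7 ≈ 9.4286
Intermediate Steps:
O(k) = 18 (O(k) = -2 + 20 = 18)
j(c) = 11/c (j(c) = (18 + 4)/(c + c) = 22/((2*c)) = 22*(1/(2*c)) = 11/c)
Q(S) = 2 + 17/S
X(j(-1/(-5)))*Q(-14) = 12*(2 + 17/(-14)) = 12*(2 + 17*(-1/14)) = 12*(2 - 17/14) = 12*(11/14) = 66/7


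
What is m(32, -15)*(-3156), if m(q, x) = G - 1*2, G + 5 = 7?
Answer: 0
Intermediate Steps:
G = 2 (G = -5 + 7 = 2)
m(q, x) = 0 (m(q, x) = 2 - 1*2 = 2 - 2 = 0)
m(32, -15)*(-3156) = 0*(-3156) = 0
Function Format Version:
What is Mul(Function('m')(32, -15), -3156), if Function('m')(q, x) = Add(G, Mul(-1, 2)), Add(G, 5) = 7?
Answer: 0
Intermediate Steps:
G = 2 (G = Add(-5, 7) = 2)
Function('m')(q, x) = 0 (Function('m')(q, x) = Add(2, Mul(-1, 2)) = Add(2, -2) = 0)
Mul(Function('m')(32, -15), -3156) = Mul(0, -3156) = 0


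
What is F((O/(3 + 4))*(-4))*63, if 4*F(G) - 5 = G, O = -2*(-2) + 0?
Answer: 171/4 ≈ 42.750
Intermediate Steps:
O = 4 (O = 4 + 0 = 4)
F(G) = 5/4 + G/4
F((O/(3 + 4))*(-4))*63 = (5/4 + ((4/(3 + 4))*(-4))/4)*63 = (5/4 + ((4/7)*(-4))/4)*63 = (5/4 + (¼)*(-16/7))*63 = (5/4 - 4/7)*63 = (19/28)*63 = 171/4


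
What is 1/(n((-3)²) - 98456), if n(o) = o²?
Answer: -1/98375 ≈ -1.0165e-5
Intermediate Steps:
1/(n((-3)²) - 98456) = 1/(((-3)²)² - 98456) = 1/(9² - 98456) = 1/(81 - 98456) = 1/(-98375) = -1/98375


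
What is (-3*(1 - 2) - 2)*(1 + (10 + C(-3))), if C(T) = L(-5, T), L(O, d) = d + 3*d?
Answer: -1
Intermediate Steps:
L(O, d) = 4*d
C(T) = 4*T
(-3*(1 - 2) - 2)*(1 + (10 + C(-3))) = (-3*(1 - 2) - 2)*(1 + (10 + 4*(-3))) = (-3*(-1) - 2)*(1 + (10 - 12)) = (3 - 2)*(1 - 2) = 1*(-1) = -1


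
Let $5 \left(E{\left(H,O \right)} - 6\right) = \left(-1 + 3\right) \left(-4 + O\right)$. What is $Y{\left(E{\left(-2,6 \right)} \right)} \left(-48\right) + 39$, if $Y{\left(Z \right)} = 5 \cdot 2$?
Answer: $-441$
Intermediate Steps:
$E{\left(H,O \right)} = \frac{22}{5} + \frac{2 O}{5}$ ($E{\left(H,O \right)} = 6 + \frac{\left(-1 + 3\right) \left(-4 + O\right)}{5} = 6 + \frac{2 \left(-4 + O\right)}{5} = 6 + \frac{-8 + 2 O}{5} = 6 + \left(- \frac{8}{5} + \frac{2 O}{5}\right) = \frac{22}{5} + \frac{2 O}{5}$)
$Y{\left(Z \right)} = 10$
$Y{\left(E{\left(-2,6 \right)} \right)} \left(-48\right) + 39 = 10 \left(-48\right) + 39 = -480 + 39 = -441$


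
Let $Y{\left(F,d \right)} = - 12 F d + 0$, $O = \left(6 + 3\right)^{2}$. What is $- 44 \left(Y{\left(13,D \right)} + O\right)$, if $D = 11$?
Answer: $71940$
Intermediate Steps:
$O = 81$ ($O = 9^{2} = 81$)
$Y{\left(F,d \right)} = - 12 F d$ ($Y{\left(F,d \right)} = - 12 F d + 0 = - 12 F d$)
$- 44 \left(Y{\left(13,D \right)} + O\right) = - 44 \left(\left(-12\right) 13 \cdot 11 + 81\right) = - 44 \left(-1716 + 81\right) = \left(-44\right) \left(-1635\right) = 71940$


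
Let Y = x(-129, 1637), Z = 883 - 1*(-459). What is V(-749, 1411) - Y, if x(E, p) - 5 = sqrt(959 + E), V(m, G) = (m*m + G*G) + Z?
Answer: 2553259 - sqrt(830) ≈ 2.5532e+6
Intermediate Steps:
Z = 1342 (Z = 883 + 459 = 1342)
V(m, G) = 1342 + G**2 + m**2 (V(m, G) = (m*m + G*G) + 1342 = (m**2 + G**2) + 1342 = (G**2 + m**2) + 1342 = 1342 + G**2 + m**2)
x(E, p) = 5 + sqrt(959 + E)
Y = 5 + sqrt(830) (Y = 5 + sqrt(959 - 129) = 5 + sqrt(830) ≈ 33.810)
V(-749, 1411) - Y = (1342 + 1411**2 + (-749)**2) - (5 + sqrt(830)) = (1342 + 1990921 + 561001) + (-5 - sqrt(830)) = 2553264 + (-5 - sqrt(830)) = 2553259 - sqrt(830)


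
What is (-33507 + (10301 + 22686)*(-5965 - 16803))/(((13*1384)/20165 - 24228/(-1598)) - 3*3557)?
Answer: 12101301570124705/171670736867 ≈ 70491.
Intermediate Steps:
(-33507 + (10301 + 22686)*(-5965 - 16803))/(((13*1384)/20165 - 24228/(-1598)) - 3*3557) = (-33507 + 32987*(-22768))/((17992*(1/20165) - 24228*(-1/1598)) - 10671) = (-33507 - 751048016)/((17992/20165 + 12114/799) - 10671) = -751081523/(258654418/16111835 - 10671) = -751081523/(-171670736867/16111835) = -751081523*(-16111835/171670736867) = 12101301570124705/171670736867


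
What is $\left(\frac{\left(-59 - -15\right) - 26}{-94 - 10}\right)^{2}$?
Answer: $\frac{1225}{2704} \approx 0.45303$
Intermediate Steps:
$\left(\frac{\left(-59 - -15\right) - 26}{-94 - 10}\right)^{2} = \left(\frac{\left(-59 + 15\right) - 26}{-104}\right)^{2} = \left(\left(-44 - 26\right) \left(- \frac{1}{104}\right)\right)^{2} = \left(\left(-70\right) \left(- \frac{1}{104}\right)\right)^{2} = \left(\frac{35}{52}\right)^{2} = \frac{1225}{2704}$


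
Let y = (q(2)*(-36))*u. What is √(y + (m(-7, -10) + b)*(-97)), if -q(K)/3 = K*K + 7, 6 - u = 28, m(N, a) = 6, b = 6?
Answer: 10*I*√273 ≈ 165.23*I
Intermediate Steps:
u = -22 (u = 6 - 1*28 = 6 - 28 = -22)
q(K) = -21 - 3*K² (q(K) = -3*(K*K + 7) = -3*(K² + 7) = -3*(7 + K²) = -21 - 3*K²)
y = -26136 (y = ((-21 - 3*2²)*(-36))*(-22) = ((-21 - 3*4)*(-36))*(-22) = ((-21 - 12)*(-36))*(-22) = -33*(-36)*(-22) = 1188*(-22) = -26136)
√(y + (m(-7, -10) + b)*(-97)) = √(-26136 + (6 + 6)*(-97)) = √(-26136 + 12*(-97)) = √(-26136 - 1164) = √(-27300) = 10*I*√273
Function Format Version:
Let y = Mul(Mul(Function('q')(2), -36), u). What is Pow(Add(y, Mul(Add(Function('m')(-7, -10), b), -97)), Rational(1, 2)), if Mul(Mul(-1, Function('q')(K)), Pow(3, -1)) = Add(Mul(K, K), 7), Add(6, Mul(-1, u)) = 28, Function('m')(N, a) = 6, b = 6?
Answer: Mul(10, I, Pow(273, Rational(1, 2))) ≈ Mul(165.23, I)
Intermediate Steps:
u = -22 (u = Add(6, Mul(-1, 28)) = Add(6, -28) = -22)
Function('q')(K) = Add(-21, Mul(-3, Pow(K, 2))) (Function('q')(K) = Mul(-3, Add(Mul(K, K), 7)) = Mul(-3, Add(Pow(K, 2), 7)) = Mul(-3, Add(7, Pow(K, 2))) = Add(-21, Mul(-3, Pow(K, 2))))
y = -26136 (y = Mul(Mul(Add(-21, Mul(-3, Pow(2, 2))), -36), -22) = Mul(Mul(Add(-21, Mul(-3, 4)), -36), -22) = Mul(Mul(Add(-21, -12), -36), -22) = Mul(Mul(-33, -36), -22) = Mul(1188, -22) = -26136)
Pow(Add(y, Mul(Add(Function('m')(-7, -10), b), -97)), Rational(1, 2)) = Pow(Add(-26136, Mul(Add(6, 6), -97)), Rational(1, 2)) = Pow(Add(-26136, Mul(12, -97)), Rational(1, 2)) = Pow(Add(-26136, -1164), Rational(1, 2)) = Pow(-27300, Rational(1, 2)) = Mul(10, I, Pow(273, Rational(1, 2)))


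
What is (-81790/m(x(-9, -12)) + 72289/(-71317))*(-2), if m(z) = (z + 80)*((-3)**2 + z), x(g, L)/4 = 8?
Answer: 3082484259/81871916 ≈ 37.650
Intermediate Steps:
x(g, L) = 32 (x(g, L) = 4*8 = 32)
m(z) = (9 + z)*(80 + z) (m(z) = (80 + z)*(9 + z) = (9 + z)*(80 + z))
(-81790/m(x(-9, -12)) + 72289/(-71317))*(-2) = (-81790/(720 + 32**2 + 89*32) + 72289/(-71317))*(-2) = (-81790/(720 + 1024 + 2848) + 72289*(-1/71317))*(-2) = (-81790/4592 - 72289/71317)*(-2) = (-81790*1/4592 - 72289/71317)*(-2) = (-40895/2296 - 72289/71317)*(-2) = -3082484259/163743832*(-2) = 3082484259/81871916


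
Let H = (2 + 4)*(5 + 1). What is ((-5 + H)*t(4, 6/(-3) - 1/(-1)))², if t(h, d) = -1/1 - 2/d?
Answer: 961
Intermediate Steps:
H = 36 (H = 6*6 = 36)
t(h, d) = -1 - 2/d (t(h, d) = -1*1 - 2/d = -1 - 2/d)
((-5 + H)*t(4, 6/(-3) - 1/(-1)))² = ((-5 + 36)*((-2 - (6/(-3) - 1/(-1)))/(6/(-3) - 1/(-1))))² = (31*((-2 - (6*(-⅓) - 1*(-1)))/(6*(-⅓) - 1*(-1))))² = (31*((-2 - (-2 + 1))/(-2 + 1)))² = (31*((-2 - 1*(-1))/(-1)))² = (31*(-(-2 + 1)))² = (31*(-1*(-1)))² = (31*1)² = 31² = 961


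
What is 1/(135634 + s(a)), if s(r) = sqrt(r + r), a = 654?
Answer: 67817/9198290324 - sqrt(327)/9198290324 ≈ 7.3708e-6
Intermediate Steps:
s(r) = sqrt(2)*sqrt(r) (s(r) = sqrt(2*r) = sqrt(2)*sqrt(r))
1/(135634 + s(a)) = 1/(135634 + sqrt(2)*sqrt(654)) = 1/(135634 + 2*sqrt(327))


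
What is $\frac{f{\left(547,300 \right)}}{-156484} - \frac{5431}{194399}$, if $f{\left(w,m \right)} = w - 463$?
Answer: $- \frac{216548530}{7605083279} \approx -0.028474$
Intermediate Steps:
$f{\left(w,m \right)} = -463 + w$
$\frac{f{\left(547,300 \right)}}{-156484} - \frac{5431}{194399} = \frac{-463 + 547}{-156484} - \frac{5431}{194399} = 84 \left(- \frac{1}{156484}\right) - \frac{5431}{194399} = - \frac{21}{39121} - \frac{5431}{194399} = - \frac{216548530}{7605083279}$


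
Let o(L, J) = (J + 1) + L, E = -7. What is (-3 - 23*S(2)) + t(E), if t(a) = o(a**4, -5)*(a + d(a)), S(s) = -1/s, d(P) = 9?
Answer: 9605/2 ≈ 4802.5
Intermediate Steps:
o(L, J) = 1 + J + L (o(L, J) = (1 + J) + L = 1 + J + L)
t(a) = (-4 + a**4)*(9 + a) (t(a) = (1 - 5 + a**4)*(a + 9) = (-4 + a**4)*(9 + a))
(-3 - 23*S(2)) + t(E) = (-3 - (-23)/2) + (-4 + (-7)**4)*(9 - 7) = (-3 - (-23)/2) + (-4 + 2401)*2 = (-3 - 23*(-1/2)) + 2397*2 = (-3 + 23/2) + 4794 = 17/2 + 4794 = 9605/2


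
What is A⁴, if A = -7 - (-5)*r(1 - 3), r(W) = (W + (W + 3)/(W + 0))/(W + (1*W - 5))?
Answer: 104060401/104976 ≈ 991.28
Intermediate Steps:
r(W) = (W + (3 + W)/W)/(-5 + 2*W) (r(W) = (W + (3 + W)/W)/(W + (W - 5)) = (W + (3 + W)/W)/(W + (-5 + W)) = (W + (3 + W)/W)/(-5 + 2*W))
A = -101/18 (A = -7 - (-5)*(3 + (1 - 3) + (1 - 3)²)/((1 - 3)*(-5 + 2*(1 - 3))) = -7 - (-5)*(3 - 2 + (-2)²)/((-2)*(-5 + 2*(-2))) = -7 - (-5)*(-(3 - 2 + 4)/(2*(-5 - 4))) = -7 - (-5)*(-½*5/(-9)) = -7 - (-5)*(-½*(-⅑)*5) = -7 - (-5)*5/18 = -7 - 1*(-25/18) = -7 + 25/18 = -101/18 ≈ -5.6111)
A⁴ = (-101/18)⁴ = 104060401/104976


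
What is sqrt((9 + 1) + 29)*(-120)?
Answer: -120*sqrt(39) ≈ -749.40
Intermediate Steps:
sqrt((9 + 1) + 29)*(-120) = sqrt(10 + 29)*(-120) = sqrt(39)*(-120) = -120*sqrt(39)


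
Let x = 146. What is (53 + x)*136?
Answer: 27064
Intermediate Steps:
(53 + x)*136 = (53 + 146)*136 = 199*136 = 27064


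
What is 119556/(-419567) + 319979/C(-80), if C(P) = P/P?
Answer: 134252509537/419567 ≈ 3.1998e+5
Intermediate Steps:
C(P) = 1
119556/(-419567) + 319979/C(-80) = 119556/(-419567) + 319979/1 = 119556*(-1/419567) + 319979*1 = -119556/419567 + 319979 = 134252509537/419567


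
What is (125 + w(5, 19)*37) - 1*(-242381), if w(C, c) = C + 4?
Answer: 242839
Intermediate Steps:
w(C, c) = 4 + C
(125 + w(5, 19)*37) - 1*(-242381) = (125 + (4 + 5)*37) - 1*(-242381) = (125 + 9*37) + 242381 = (125 + 333) + 242381 = 458 + 242381 = 242839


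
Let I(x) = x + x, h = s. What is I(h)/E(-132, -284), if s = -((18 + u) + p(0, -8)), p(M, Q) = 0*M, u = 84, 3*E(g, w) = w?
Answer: 153/71 ≈ 2.1549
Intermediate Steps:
E(g, w) = w/3
p(M, Q) = 0
s = -102 (s = -((18 + 84) + 0) = -(102 + 0) = -1*102 = -102)
h = -102
I(x) = 2*x
I(h)/E(-132, -284) = (2*(-102))/(((⅓)*(-284))) = -204/(-284/3) = -204*(-3/284) = 153/71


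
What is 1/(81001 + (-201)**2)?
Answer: 1/121402 ≈ 8.2371e-6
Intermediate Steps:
1/(81001 + (-201)**2) = 1/(81001 + 40401) = 1/121402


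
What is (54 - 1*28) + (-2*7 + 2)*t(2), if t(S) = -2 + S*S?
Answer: 2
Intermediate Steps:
t(S) = -2 + S**2
(54 - 1*28) + (-2*7 + 2)*t(2) = (54 - 1*28) + (-2*7 + 2)*(-2 + 2**2) = (54 - 28) + (-14 + 2)*(-2 + 4) = 26 - 12*2 = 26 - 24 = 2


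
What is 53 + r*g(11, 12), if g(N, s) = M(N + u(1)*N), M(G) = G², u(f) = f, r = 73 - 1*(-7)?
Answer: 38773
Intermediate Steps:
r = 80 (r = 73 + 7 = 80)
g(N, s) = 4*N² (g(N, s) = (N + 1*N)² = (N + N)² = (2*N)² = 4*N²)
53 + r*g(11, 12) = 53 + 80*(4*11²) = 53 + 80*(4*121) = 53 + 80*484 = 53 + 38720 = 38773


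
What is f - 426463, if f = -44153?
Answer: -470616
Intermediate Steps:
f - 426463 = -44153 - 426463 = -470616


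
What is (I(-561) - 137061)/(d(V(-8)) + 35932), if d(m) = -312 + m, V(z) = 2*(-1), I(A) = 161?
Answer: -68450/17809 ≈ -3.8436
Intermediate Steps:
V(z) = -2
(I(-561) - 137061)/(d(V(-8)) + 35932) = (161 - 137061)/((-312 - 2) + 35932) = -136900/(-314 + 35932) = -136900/35618 = -136900*1/35618 = -68450/17809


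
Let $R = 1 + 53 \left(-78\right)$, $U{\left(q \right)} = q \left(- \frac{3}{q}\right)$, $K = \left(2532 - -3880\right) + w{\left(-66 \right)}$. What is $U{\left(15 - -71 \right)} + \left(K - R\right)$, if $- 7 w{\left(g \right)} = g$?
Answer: $\frac{73860}{7} \approx 10551.0$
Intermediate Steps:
$w{\left(g \right)} = - \frac{g}{7}$
$K = \frac{44950}{7}$ ($K = \left(2532 - -3880\right) - - \frac{66}{7} = \left(2532 + 3880\right) + \frac{66}{7} = 6412 + \frac{66}{7} = \frac{44950}{7} \approx 6421.4$)
$U{\left(q \right)} = -3$
$R = -4133$ ($R = 1 - 4134 = -4133$)
$U{\left(15 - -71 \right)} + \left(K - R\right) = -3 + \left(\frac{44950}{7} - -4133\right) = -3 + \left(\frac{44950}{7} + 4133\right) = -3 + \frac{73881}{7} = \frac{73860}{7}$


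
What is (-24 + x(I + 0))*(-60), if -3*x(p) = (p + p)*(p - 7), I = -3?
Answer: 2640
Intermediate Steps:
x(p) = -2*p*(-7 + p)/3 (x(p) = -(p + p)*(p - 7)/3 = -2*p*(-7 + p)/3)
(-24 + x(I + 0))*(-60) = (-24 + 2*(-3 + 0)*(7 - (-3 + 0))/3)*(-60) = (-24 + (2/3)*(-3)*(7 - 1*(-3)))*(-60) = (-24 + (2/3)*(-3)*(7 + 3))*(-60) = (-24 + (2/3)*(-3)*10)*(-60) = (-24 - 20)*(-60) = -44*(-60) = 2640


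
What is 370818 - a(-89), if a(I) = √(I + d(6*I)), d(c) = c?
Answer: 370818 - I*√623 ≈ 3.7082e+5 - 24.96*I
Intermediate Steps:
a(I) = √7*√I (a(I) = √(I + 6*I) = √(7*I) = √7*√I)
370818 - a(-89) = 370818 - √7*√(-89) = 370818 - √7*I*√89 = 370818 - I*√623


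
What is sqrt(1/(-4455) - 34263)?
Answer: I*sqrt(8395291630)/495 ≈ 185.1*I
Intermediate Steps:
sqrt(1/(-4455) - 34263) = sqrt(-1/4455 - 34263) = sqrt(-152641666/4455) = I*sqrt(8395291630)/495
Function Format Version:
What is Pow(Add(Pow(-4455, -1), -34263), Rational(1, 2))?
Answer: Mul(Rational(1, 495), I, Pow(8395291630, Rational(1, 2))) ≈ Mul(185.10, I)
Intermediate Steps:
Pow(Add(Pow(-4455, -1), -34263), Rational(1, 2)) = Pow(Add(Rational(-1, 4455), -34263), Rational(1, 2)) = Pow(Rational(-152641666, 4455), Rational(1, 2)) = Mul(Rational(1, 495), I, Pow(8395291630, Rational(1, 2)))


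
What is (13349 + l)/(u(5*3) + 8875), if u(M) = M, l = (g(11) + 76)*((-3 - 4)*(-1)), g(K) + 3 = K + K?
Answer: 1001/635 ≈ 1.5764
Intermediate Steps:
g(K) = -3 + 2*K (g(K) = -3 + (K + K) = -3 + 2*K)
l = 665 (l = ((-3 + 2*11) + 76)*((-3 - 4)*(-1)) = ((-3 + 22) + 76)*(-7*(-1)) = (19 + 76)*7 = 95*7 = 665)
(13349 + l)/(u(5*3) + 8875) = (13349 + 665)/(5*3 + 8875) = 14014/(15 + 8875) = 14014/8890 = 14014*(1/8890) = 1001/635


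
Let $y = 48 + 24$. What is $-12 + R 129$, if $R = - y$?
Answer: $-9300$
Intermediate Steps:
$y = 72$
$R = -72$ ($R = \left(-1\right) 72 = -72$)
$-12 + R 129 = -12 - 9288 = -9300$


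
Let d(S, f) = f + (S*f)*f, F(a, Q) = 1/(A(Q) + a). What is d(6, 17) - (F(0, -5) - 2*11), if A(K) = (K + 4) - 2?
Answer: 5320/3 ≈ 1773.3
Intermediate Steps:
A(K) = 2 + K (A(K) = (4 + K) - 2 = 2 + K)
F(a, Q) = 1/(2 + Q + a) (F(a, Q) = 1/((2 + Q) + a) = 1/(2 + Q + a))
d(S, f) = f + S*f**2
d(6, 17) - (F(0, -5) - 2*11) = 17*(1 + 6*17) - (1/(2 - 5 + 0) - 2*11) = 17*(1 + 102) - (1/(-3) - 22) = 17*103 - (-1/3 - 22) = 1751 - 1*(-67/3) = 1751 + 67/3 = 5320/3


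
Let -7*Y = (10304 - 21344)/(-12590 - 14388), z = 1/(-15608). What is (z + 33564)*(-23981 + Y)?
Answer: -1186225103220411013/1473754184 ≈ -8.0490e+8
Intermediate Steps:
z = -1/15608 ≈ -6.4070e-5
Y = -5520/94423 (Y = -(10304 - 21344)/(7*(-12590 - 14388)) = -(-11040)/(7*(-26978)) = -(-11040)*(-1)/(7*26978) = -⅐*5520/13489 = -5520/94423 ≈ -0.058460)
(z + 33564)*(-23981 + Y) = (-1/15608 + 33564)*(-23981 - 5520/94423) = (523866911/15608)*(-2264363483/94423) = -1186225103220411013/1473754184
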